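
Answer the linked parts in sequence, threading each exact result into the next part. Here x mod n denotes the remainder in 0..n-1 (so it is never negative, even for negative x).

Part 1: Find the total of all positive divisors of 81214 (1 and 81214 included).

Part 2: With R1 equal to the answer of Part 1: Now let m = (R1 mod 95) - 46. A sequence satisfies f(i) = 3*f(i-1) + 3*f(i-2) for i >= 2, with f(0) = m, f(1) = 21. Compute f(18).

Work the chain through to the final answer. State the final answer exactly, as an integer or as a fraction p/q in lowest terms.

Part 1: 81214 = 2 * 7 * 5801; sigma = (1 + 2) * (1 + 7) * (1 + 5801) = 3 * 8 * 5802 = 139248; answer 139248
Part 2: R1 = 139248; m = 27; f(2) = 3*(21) + 3*(27) = 144; iterating: f(2)=144, f(3)=495, f(4)=1917, f(5)=7236, f(6)=27459, f(7)=104085, f(8)=394632, f(9)=1496151, f(10)=5672349, f(11)=21505500, f(12)=81533547, f(13)=309117141, f(14)=1171952064, f(15)=4443207615, f(16)=16845479037, f(17)=63866059956, f(18)=242134616979; answer 242134616979

242134616979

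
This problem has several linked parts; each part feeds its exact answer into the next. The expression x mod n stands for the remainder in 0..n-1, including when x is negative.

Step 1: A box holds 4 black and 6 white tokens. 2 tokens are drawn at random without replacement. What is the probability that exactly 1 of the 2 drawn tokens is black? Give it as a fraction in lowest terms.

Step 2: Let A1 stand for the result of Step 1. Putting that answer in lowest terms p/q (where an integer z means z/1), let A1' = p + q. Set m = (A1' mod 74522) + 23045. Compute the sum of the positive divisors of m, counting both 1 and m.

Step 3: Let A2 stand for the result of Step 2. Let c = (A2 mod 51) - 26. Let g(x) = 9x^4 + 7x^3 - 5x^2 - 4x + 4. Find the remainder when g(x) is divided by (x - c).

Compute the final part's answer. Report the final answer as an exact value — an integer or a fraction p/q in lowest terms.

Step 1: total draws C(10,2) = 45; favorable C(4,1)*C(6,1) = 24; P = 8/15; answer 8/15
Step 2: A1 = 8/15; threaded value p + q = 23; m = 23068; 23068 = 2^2 * 73 * 79; sigma = (1 + 2 + 4) * (1 + 73) * (1 + 79) = 7 * 74 * 80 = 41440; answer 41440
Step 3: A2 = 41440; c = 2; remainder = value at the root: 9*(2)^4 + 7*(2)^3 - 5*(2)^2 - 4*(2)^1 + 4 = (144) + (56) + (-20) + (-8) + (4) = 176; answer 176

176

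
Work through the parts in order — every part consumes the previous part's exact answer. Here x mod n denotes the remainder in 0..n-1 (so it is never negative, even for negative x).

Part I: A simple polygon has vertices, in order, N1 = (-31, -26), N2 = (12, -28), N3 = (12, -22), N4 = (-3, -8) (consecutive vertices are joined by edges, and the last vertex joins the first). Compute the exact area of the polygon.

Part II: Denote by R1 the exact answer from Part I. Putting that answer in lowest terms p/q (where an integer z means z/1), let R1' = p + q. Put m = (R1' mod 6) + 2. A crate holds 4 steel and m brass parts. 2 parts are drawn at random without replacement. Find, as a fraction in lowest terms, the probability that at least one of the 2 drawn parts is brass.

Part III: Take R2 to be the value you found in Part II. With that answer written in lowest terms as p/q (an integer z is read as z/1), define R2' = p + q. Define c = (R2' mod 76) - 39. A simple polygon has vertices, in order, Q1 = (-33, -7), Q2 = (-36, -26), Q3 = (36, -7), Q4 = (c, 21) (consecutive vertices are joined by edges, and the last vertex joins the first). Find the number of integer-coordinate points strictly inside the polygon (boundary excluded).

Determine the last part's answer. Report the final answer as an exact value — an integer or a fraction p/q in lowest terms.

Part I: cross terms: (-31*-28 - 12*-26)=1180, (12*-22 - 12*-28)=72, (12*-8 - -3*-22)=-162, (-3*-26 - -31*-8)=-170; twice the area = |920| = 920; area = 460; answer 460
Part II: R1 = 460; threaded value p + q = 461; m = 7; total draws C(11,2) = 55; complement C(4,2) = 6; favorable 55 - 6 = 49; P = 49/55; answer 49/55
Part III: R2 = 49/55; threaded value p + q = 104; c = -11; cross terms: (-33*-26 - -36*-7)=606, (-36*-7 - 36*-26)=1188, (36*21 - -11*-7)=679, (-11*-7 - -33*21)=770; twice the area = |3243| = 3243; area = 3243/2; boundary points = 1 + 1 + 1 + 2 = 5; strictly interior points = area - boundary/2 + 1 = 1620; answer 1620

1620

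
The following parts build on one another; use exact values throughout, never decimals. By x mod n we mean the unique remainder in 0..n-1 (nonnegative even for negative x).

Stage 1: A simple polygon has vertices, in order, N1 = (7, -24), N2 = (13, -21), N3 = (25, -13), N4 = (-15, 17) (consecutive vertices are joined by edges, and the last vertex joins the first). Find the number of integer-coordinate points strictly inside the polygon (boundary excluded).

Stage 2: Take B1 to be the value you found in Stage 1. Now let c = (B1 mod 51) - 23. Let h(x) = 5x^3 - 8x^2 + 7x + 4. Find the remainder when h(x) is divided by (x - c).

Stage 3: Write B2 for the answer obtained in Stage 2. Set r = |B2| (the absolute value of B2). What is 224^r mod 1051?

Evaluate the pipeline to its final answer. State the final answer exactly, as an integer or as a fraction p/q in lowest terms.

Stage 1: cross terms: (7*-21 - 13*-24)=165, (13*-13 - 25*-21)=356, (25*17 - -15*-13)=230, (-15*-24 - 7*17)=241; twice the area = |992| = 992; area = 496; boundary points = 3 + 4 + 10 + 1 = 18; strictly interior points = area - boundary/2 + 1 = 488; answer 488
Stage 2: B1 = 488; c = 6; remainder = value at the root: 5*(6)^3 - 8*(6)^2 + 7*(6)^1 + 4 = (1080) + (-288) + (42) + (4) = 838; answer 838
Stage 3: B2 = 838; r = 838; squarings mod 1051: 224^1=224, 224^2=779, 224^4=414, 224^8=83, 224^16=583, 224^32=416, 224^64=692, 224^128=659, 224^256=218, 224^512=229; 224^838 = 224^2 * 224^4 * 224^64 * 224^256 * 224^512 = 747 (mod 1051); answer 747

747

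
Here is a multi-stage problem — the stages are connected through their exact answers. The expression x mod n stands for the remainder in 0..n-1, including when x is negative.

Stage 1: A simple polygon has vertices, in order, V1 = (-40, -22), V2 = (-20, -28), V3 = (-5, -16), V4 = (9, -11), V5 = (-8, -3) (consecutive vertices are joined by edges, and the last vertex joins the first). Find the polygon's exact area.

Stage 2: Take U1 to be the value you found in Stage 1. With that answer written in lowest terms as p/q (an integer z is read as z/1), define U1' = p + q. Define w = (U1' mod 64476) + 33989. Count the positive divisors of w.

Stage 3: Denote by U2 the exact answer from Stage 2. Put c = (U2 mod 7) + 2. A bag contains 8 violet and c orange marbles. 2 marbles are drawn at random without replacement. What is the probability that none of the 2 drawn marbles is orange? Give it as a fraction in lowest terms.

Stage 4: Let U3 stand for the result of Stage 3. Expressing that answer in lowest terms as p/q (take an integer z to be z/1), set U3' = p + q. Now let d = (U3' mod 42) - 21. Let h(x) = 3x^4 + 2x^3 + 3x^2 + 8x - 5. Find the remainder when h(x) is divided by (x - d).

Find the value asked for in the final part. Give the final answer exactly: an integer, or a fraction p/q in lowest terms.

Stage 1: cross terms: (-40*-28 - -20*-22)=680, (-20*-16 - -5*-28)=180, (-5*-11 - 9*-16)=199, (9*-3 - -8*-11)=-115, (-8*-22 - -40*-3)=56; twice the area = |1000| = 1000; area = 500; answer 500
Stage 2: U1 = 500; threaded value p + q = 501; w = 34490; 34490 = 2 * 5 * 3449; number of divisors = (1+1) * (1+1) * (1+1) = 8; answer 8
Stage 3: U2 = 8; c = 3; total draws C(11,2) = 55; favorable C(8,2) = 28; P = 28/55; answer 28/55
Stage 4: U3 = 28/55; threaded value p + q = 83; d = 20; remainder = value at the root: 3*(20)^4 + 2*(20)^3 + 3*(20)^2 + 8*(20)^1 - 5 = (480000) + (16000) + (1200) + (160) + (-5) = 497355; answer 497355

497355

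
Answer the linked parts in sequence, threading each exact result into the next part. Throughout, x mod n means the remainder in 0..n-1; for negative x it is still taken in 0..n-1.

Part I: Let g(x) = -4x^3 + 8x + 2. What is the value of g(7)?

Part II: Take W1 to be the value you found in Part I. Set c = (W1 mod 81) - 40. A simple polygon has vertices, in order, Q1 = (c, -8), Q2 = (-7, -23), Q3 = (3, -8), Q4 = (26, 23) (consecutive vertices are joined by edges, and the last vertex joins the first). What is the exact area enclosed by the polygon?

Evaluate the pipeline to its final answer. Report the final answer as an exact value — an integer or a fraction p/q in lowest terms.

Part I: -4*(7)^3 + 8*(7)^1 + 2 = (-1372) + (56) + (2) = -1314; answer -1314
Part II: W1 = -1314; c = 23; cross terms: (23*-23 - -7*-8)=-585, (-7*-8 - 3*-23)=125, (3*23 - 26*-8)=277, (26*-8 - 23*23)=-737; twice the area = |-920| = 920; area = 460; answer 460

460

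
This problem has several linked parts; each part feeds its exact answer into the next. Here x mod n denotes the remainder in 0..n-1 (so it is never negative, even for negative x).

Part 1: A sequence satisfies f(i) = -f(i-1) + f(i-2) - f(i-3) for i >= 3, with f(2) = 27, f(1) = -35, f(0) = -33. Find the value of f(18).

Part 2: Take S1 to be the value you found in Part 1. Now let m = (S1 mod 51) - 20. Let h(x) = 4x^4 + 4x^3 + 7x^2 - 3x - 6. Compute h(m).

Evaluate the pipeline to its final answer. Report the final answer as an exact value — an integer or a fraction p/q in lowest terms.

Part 1: f(3) = -1*(27) + 1*(-35) - 1*(-33) = -29; iterating: f(3)=-29, f(4)=91, f(5)=-147, f(6)=267, f(7)=-505, f(8)=919, f(9)=-1691, f(10)=3115, f(11)=-5725, f(12)=10531, f(13)=-19371, f(14)=35627, f(15)=-65529, f(16)=120527, f(17)=-221683, f(18)=407739; answer 407739
Part 2: S1 = 407739; m = 25; 4*(25)^4 + 4*(25)^3 + 7*(25)^2 - 3*(25)^1 - 6 = (1562500) + (62500) + (4375) + (-75) + (-6) = 1629294; answer 1629294

1629294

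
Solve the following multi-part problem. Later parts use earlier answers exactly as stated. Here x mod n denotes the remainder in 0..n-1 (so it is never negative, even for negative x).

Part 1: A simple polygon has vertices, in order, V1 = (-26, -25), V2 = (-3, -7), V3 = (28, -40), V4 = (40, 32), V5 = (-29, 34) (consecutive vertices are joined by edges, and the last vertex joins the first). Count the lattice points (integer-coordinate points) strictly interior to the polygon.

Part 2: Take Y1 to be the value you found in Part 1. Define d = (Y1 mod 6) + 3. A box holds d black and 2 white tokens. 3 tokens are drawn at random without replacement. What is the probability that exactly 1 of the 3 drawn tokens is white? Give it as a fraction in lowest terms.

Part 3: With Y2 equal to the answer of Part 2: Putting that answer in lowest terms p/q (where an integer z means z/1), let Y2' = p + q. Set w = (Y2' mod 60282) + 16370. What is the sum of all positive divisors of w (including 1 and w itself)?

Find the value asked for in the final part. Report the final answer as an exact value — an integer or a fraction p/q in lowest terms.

Part 1: cross terms: (-26*-7 - -3*-25)=107, (-3*-40 - 28*-7)=316, (28*32 - 40*-40)=2496, (40*34 - -29*32)=2288, (-29*-25 - -26*34)=1609; twice the area = |6816| = 6816; area = 3408; boundary points = 1 + 1 + 12 + 1 + 1 = 16; strictly interior points = area - boundary/2 + 1 = 3401; answer 3401
Part 2: Y1 = 3401; d = 8; total draws C(10,3) = 120; favorable C(2,1)*C(8,2) = 56; P = 7/15; answer 7/15
Part 3: Y2 = 7/15; threaded value p + q = 22; w = 16392; 16392 = 2^3 * 3 * 683; sigma = (1 + 2 + 4 + 8) * (1 + 3) * (1 + 683) = 15 * 4 * 684 = 41040; answer 41040

41040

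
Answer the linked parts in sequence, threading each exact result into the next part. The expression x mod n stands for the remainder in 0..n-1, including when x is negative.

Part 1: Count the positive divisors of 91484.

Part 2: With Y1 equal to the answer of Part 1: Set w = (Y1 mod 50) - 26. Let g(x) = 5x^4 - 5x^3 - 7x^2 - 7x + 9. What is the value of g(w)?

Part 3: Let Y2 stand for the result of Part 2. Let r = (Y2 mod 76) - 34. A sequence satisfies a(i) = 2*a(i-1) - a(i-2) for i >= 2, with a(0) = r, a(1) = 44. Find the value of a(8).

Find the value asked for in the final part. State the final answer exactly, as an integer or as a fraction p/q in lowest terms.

Part 1: 91484 = 2^2 * 22871; number of divisors = (2+1) * (1+1) = 6; answer 6
Part 2: Y1 = 6; w = -20; 5*(-20)^4 - 5*(-20)^3 - 7*(-20)^2 - 7*(-20)^1 + 9 = (800000) + (40000) + (-2800) + (140) + (9) = 837349; answer 837349
Part 3: Y2 = 837349; r = 23; a(2) = 2*(44) - 1*(23) = 65; iterating: a(2)=65, a(3)=86, a(4)=107, a(5)=128, a(6)=149, a(7)=170, a(8)=191; answer 191

191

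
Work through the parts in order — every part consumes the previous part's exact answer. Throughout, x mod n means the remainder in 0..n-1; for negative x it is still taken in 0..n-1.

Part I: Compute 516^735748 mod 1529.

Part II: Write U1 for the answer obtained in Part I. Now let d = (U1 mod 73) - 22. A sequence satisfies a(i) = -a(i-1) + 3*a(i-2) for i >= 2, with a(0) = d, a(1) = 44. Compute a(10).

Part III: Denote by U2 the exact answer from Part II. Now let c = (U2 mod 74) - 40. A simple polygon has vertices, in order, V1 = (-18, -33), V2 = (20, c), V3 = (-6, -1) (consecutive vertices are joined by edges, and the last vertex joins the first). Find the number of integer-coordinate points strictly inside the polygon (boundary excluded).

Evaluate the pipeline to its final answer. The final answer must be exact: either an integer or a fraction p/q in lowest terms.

477

Part I: squarings mod 1529: 516^1=516, 516^2=210, 516^4=1288, 516^8=1508, 516^16=441, 516^32=298, 516^64=122, 516^128=1123, 516^256=1233, 516^512=463, 516^1024=309, 516^2048=683, 516^4096=144, 516^8192=859, 516^16384=903, 516^32768=452, 516^65536=947, 516^131072=815, 516^262144=639, 516^524288=78; 516^735748 = 516^4 * 516^512 * 516^2048 * 516^4096 * 516^8192 * 516^65536 * 516^131072 * 516^524288 = 1211 (mod 1529); answer 1211
Part II: U1 = 1211; d = 21; a(2) = -1*(44) + 3*(21) = 19; iterating: a(2)=19, a(3)=113, a(4)=-56, a(5)=395, a(6)=-563, a(7)=1748, a(8)=-3437, a(9)=8681, a(10)=-18992; answer -18992
Part III: U2 = -18992; c = -14; cross terms: (-18*-14 - 20*-33)=912, (20*-1 - -6*-14)=-104, (-6*-33 - -18*-1)=180; twice the area = |988| = 988; area = 494; boundary points = 19 + 13 + 4 = 36; strictly interior points = area - boundary/2 + 1 = 477; answer 477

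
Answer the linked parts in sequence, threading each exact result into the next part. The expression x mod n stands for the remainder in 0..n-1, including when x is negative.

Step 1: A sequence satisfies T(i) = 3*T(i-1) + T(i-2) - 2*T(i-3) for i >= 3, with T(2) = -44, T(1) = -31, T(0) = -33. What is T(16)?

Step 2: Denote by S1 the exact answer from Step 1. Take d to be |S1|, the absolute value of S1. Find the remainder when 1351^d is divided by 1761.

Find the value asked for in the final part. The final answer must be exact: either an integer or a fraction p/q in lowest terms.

460

Step 1: T(3) = 3*(-44) + 1*(-31) - 2*(-33) = -97; iterating: T(3)=-97, T(4)=-273, T(5)=-828, T(6)=-2563, T(7)=-7971, T(8)=-24820, T(9)=-77305, T(10)=-240793, T(11)=-750044, T(12)=-2336315, T(13)=-7277403, T(14)=-22668436, T(15)=-70610081, T(16)=-219943873; answer -219943873
Step 2: S1 = -219943873; d = 219943873; squarings mod 1761: 1351^1=1351, 1351^2=805, 1351^4=1738, 1351^8=529, 1351^16=1603, 1351^32=310, 1351^64=1006, 1351^128=1222, 1351^256=1717, 1351^512=175, 1351^1024=688, 1351^2048=1396, 1351^4096=1150, 1351^8192=1750, 1351^16384=121, 1351^32768=553, 1351^65536=1156, 1351^131072=1498, 1351^262144=490, 1351^524288=604, 1351^1048576=289, 1351^2097152=754, 1351^4194304=1474, 1351^8388608=1363, 1351^16777216=1675, 1351^33554432=352, 1351^67108864=634, 1351^134217728=448; 1351^219943873 = 1351^1 * 1351^64 * 1351^128 * 1351^256 * 1351^512 * 1351^4096 * 1351^262144 * 1351^524288 * 1351^1048576 * 1351^16777216 * 1351^67108864 * 1351^134217728 = 460 (mod 1761); answer 460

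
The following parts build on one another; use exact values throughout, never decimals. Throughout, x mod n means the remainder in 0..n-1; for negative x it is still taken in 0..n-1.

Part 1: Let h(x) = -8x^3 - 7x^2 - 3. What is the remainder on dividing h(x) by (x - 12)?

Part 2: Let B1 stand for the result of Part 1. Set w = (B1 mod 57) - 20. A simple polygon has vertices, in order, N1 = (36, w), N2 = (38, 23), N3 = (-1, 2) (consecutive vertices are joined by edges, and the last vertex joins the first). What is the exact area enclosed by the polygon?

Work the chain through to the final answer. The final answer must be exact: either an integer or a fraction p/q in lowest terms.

3/2

Part 1: remainder = value at the root: -8*(12)^3 - 7*(12)^2 - 3 = (-13824) + (-1008) + (-3) = -14835; answer -14835
Part 2: B1 = -14835; w = 22; cross terms: (36*23 - 38*22)=-8, (38*2 - -1*23)=99, (-1*22 - 36*2)=-94; twice the area = |-3| = 3; area = 3/2; answer 3/2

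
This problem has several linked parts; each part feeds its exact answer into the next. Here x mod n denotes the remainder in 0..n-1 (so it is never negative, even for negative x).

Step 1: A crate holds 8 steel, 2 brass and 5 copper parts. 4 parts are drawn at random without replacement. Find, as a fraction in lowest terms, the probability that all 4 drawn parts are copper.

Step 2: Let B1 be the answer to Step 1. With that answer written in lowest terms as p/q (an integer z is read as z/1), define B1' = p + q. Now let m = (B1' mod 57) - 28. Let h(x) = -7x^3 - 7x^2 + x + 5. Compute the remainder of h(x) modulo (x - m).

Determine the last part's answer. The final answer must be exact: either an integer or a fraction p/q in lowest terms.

Step 1: total draws C(15,4) = 1365; favorable C(5,4) = 5; P = 1/273; answer 1/273
Step 2: B1 = 1/273; threaded value p + q = 274; m = 18; remainder = value at the root: -7*(18)^3 - 7*(18)^2 + 1*(18)^1 + 5 = (-40824) + (-2268) + (18) + (5) = -43069; answer -43069

-43069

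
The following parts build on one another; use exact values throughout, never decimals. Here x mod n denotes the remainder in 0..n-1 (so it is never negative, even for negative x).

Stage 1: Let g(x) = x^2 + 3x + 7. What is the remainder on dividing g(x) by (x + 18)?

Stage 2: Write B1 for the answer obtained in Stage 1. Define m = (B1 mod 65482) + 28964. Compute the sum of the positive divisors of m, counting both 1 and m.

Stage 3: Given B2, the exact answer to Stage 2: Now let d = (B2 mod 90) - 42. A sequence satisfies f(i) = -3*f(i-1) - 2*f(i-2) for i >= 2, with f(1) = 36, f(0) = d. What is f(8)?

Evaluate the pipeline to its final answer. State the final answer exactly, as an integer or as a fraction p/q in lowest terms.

-3846

Stage 1: remainder = value at the root: 1*(-18)^2 + 3*(-18)^1 + 7 = (324) + (-54) + (7) = 277; answer 277
Stage 2: B1 = 277; m = 29241; 29241 = 3^4 * 19^2; sigma = (1 + 3 + 9 + 27 + 81) * (1 + 19 + 361) = 121 * 381 = 46101; answer 46101
Stage 3: B2 = 46101; d = -21; f(2) = -3*(36) - 2*(-21) = -66; iterating: f(2)=-66, f(3)=126, f(4)=-246, f(5)=486, f(6)=-966, f(7)=1926, f(8)=-3846; answer -3846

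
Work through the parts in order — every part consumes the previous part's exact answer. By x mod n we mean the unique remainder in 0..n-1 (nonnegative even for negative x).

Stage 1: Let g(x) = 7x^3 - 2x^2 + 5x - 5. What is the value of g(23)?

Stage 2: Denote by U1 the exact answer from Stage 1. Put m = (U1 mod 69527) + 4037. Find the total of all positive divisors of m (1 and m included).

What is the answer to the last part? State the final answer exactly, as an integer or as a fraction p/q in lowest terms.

18732

Stage 1: 7*(23)^3 - 2*(23)^2 + 5*(23)^1 - 5 = (85169) + (-1058) + (115) + (-5) = 84221; answer 84221
Stage 2: U1 = 84221; m = 18731; 18731 is prime, so its only divisors are 1 and 18731; sigma = 1 + 18731 = 18732; answer 18732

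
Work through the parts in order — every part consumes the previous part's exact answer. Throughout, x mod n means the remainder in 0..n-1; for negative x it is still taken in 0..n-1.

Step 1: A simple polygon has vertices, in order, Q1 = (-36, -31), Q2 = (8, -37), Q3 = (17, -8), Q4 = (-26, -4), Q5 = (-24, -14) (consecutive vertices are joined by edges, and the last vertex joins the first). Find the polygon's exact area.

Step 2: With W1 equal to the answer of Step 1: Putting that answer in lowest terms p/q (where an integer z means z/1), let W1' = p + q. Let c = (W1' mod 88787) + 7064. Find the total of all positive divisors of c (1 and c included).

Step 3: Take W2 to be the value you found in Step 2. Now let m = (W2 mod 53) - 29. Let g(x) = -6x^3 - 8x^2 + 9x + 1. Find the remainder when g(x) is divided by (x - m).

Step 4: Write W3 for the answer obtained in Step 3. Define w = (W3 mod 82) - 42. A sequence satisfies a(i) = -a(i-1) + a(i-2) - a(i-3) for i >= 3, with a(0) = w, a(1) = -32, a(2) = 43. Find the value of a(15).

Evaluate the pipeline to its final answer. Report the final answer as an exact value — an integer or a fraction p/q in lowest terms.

Step 1: cross terms: (-36*-37 - 8*-31)=1580, (8*-8 - 17*-37)=565, (17*-4 - -26*-8)=-276, (-26*-14 - -24*-4)=268, (-24*-31 - -36*-14)=240; twice the area = |2377| = 2377; area = 2377/2; answer 2377/2
Step 2: W1 = 2377/2; threaded value p + q = 2379; c = 9443; 9443 = 7 * 19 * 71; sigma = (1 + 7) * (1 + 19) * (1 + 71) = 8 * 20 * 72 = 11520; answer 11520
Step 3: W2 = 11520; m = -10; remainder = value at the root: -6*(-10)^3 - 8*(-10)^2 + 9*(-10)^1 + 1 = (6000) + (-800) + (-90) + (1) = 5111; answer 5111
Step 4: W3 = 5111; w = -15; a(3) = -1*(43) + 1*(-32) - 1*(-15) = -60; iterating: a(3)=-60, a(4)=135, a(5)=-238, a(6)=433, a(7)=-806, a(8)=1477, a(9)=-2716, a(10)=4999, a(11)=-9192, a(12)=16907, a(13)=-31098, a(14)=57197, a(15)=-105202; answer -105202

-105202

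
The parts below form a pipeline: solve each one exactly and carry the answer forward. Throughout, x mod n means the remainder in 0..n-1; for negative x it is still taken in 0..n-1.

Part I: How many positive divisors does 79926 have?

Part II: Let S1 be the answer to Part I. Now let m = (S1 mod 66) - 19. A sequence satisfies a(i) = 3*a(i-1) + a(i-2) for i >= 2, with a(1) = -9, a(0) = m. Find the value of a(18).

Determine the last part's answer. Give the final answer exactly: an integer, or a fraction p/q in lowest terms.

Part I: 79926 = 2 * 3 * 7 * 11 * 173; number of divisors = (1+1) * (1+1) * (1+1) * (1+1) * (1+1) = 32; answer 32
Part II: S1 = 32; m = 13; a(2) = 3*(-9) + 1*(13) = -14; iterating: a(2)=-14, a(3)=-51, a(4)=-167, a(5)=-552, a(6)=-1823, a(7)=-6021, a(8)=-19886, a(9)=-65679, a(10)=-216923, a(11)=-716448, a(12)=-2366267, a(13)=-7815249, a(14)=-25812014, a(15)=-85251291, a(16)=-281565887, a(17)=-929948952, a(18)=-3071412743; answer -3071412743

-3071412743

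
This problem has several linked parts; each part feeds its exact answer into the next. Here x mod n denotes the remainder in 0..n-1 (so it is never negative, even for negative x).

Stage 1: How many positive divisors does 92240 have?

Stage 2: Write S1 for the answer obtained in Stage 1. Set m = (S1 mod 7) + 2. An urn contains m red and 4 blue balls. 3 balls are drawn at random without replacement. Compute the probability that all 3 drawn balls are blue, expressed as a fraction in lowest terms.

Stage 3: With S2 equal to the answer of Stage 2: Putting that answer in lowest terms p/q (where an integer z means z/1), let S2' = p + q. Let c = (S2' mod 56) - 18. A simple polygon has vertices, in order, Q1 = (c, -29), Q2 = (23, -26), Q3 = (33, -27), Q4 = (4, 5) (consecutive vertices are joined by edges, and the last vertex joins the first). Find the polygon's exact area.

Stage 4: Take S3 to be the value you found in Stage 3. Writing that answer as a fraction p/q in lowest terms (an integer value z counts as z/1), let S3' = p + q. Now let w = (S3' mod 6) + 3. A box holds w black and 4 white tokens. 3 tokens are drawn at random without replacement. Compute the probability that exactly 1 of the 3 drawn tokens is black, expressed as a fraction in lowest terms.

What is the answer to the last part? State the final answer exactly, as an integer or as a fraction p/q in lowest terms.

3/7

Stage 1: 92240 = 2^4 * 5 * 1153; number of divisors = (4+1) * (1+1) * (1+1) = 20; answer 20
Stage 2: S1 = 20; m = 8; total draws C(12,3) = 220; favorable C(4,3) = 4; P = 1/55; answer 1/55
Stage 3: S2 = 1/55; threaded value p + q = 56; c = -18; cross terms: (-18*-26 - 23*-29)=1135, (23*-27 - 33*-26)=237, (33*5 - 4*-27)=273, (4*-29 - -18*5)=-26; twice the area = |1619| = 1619; area = 1619/2; answer 1619/2
Stage 4: S3 = 1619/2; threaded value p + q = 1621; w = 4; total draws C(8,3) = 56; favorable C(4,1)*C(4,2) = 24; P = 3/7; answer 3/7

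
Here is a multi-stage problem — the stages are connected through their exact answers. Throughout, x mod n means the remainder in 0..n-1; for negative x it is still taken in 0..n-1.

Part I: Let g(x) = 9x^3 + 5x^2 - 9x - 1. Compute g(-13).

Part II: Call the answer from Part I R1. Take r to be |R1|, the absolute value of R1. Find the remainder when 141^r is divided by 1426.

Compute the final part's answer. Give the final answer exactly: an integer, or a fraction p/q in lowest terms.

1343

Part I: 9*(-13)^3 + 5*(-13)^2 - 9*(-13)^1 - 1 = (-19773) + (845) + (117) + (-1) = -18812; answer -18812
Part II: R1 = -18812; r = 18812; squarings mod 1426: 141^1=141, 141^2=1343, 141^4=1185, 141^8=1041, 141^16=1347, 141^32=537, 141^64=317, 141^128=669, 141^256=1223, 141^512=1281, 141^1024=1061, 141^2048=607, 141^4096=541, 141^8192=351, 141^16384=565; 141^18812 = 141^4 * 141^8 * 141^16 * 141^32 * 141^64 * 141^256 * 141^2048 * 141^16384 = 1343 (mod 1426); answer 1343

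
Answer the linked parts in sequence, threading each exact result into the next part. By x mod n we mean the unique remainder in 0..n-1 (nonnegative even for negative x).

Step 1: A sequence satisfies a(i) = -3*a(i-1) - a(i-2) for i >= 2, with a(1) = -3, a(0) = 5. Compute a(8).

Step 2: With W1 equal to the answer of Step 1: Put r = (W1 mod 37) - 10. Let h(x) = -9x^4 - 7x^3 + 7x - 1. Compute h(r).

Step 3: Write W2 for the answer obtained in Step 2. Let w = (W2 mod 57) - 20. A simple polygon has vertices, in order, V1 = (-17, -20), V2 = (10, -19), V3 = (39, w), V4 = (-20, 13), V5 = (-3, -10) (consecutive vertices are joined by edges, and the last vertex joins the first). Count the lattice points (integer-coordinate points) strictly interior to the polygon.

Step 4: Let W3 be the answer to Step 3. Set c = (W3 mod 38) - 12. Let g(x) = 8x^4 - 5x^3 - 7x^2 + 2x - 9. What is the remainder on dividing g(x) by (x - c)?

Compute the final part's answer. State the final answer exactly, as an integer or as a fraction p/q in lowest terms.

2239

Step 1: a(2) = -3*(-3) - 1*(5) = 4; iterating: a(2)=4, a(3)=-9, a(4)=23, a(5)=-60, a(6)=157, a(7)=-411, a(8)=1076; answer 1076
Step 2: W1 = 1076; r = -7; -9*(-7)^4 - 7*(-7)^3 + 7*(-7)^1 - 1 = (-21609) + (2401) + (-49) + (-1) = -19258; answer -19258
Step 3: W2 = -19258; w = -12; cross terms: (-17*-19 - 10*-20)=523, (10*-12 - 39*-19)=621, (39*13 - -20*-12)=267, (-20*-10 - -3*13)=239, (-3*-20 - -17*-10)=-110; twice the area = |1540| = 1540; area = 770; boundary points = 1 + 1 + 1 + 1 + 2 = 6; strictly interior points = area - boundary/2 + 1 = 768; answer 768
Step 4: W3 = 768; c = -4; remainder = value at the root: 8*(-4)^4 - 5*(-4)^3 - 7*(-4)^2 + 2*(-4)^1 - 9 = (2048) + (320) + (-112) + (-8) + (-9) = 2239; answer 2239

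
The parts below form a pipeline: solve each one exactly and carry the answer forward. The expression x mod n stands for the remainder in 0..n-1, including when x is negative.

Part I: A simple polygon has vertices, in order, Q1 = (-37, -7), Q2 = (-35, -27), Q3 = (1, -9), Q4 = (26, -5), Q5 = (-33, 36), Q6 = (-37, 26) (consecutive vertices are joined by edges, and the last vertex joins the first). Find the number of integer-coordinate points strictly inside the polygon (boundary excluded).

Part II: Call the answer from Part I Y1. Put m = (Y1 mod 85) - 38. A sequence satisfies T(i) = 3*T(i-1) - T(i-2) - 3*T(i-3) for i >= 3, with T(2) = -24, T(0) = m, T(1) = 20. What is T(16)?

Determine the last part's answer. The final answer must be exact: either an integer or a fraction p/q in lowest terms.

3625149

Part I: cross terms: (-37*-27 - -35*-7)=754, (-35*-9 - 1*-27)=342, (1*-5 - 26*-9)=229, (26*36 - -33*-5)=771, (-33*26 - -37*36)=474, (-37*-7 - -37*26)=1221; twice the area = |3791| = 3791; area = 3791/2; boundary points = 2 + 18 + 1 + 1 + 2 + 33 = 57; strictly interior points = area - boundary/2 + 1 = 1868; answer 1868
Part II: Y1 = 1868; m = 45; T(3) = 3*(-24) - 1*(20) - 3*(45) = -227; iterating: T(3)=-227, T(4)=-717, T(5)=-1852, T(6)=-4158, T(7)=-8471, T(8)=-15699, T(9)=-26152, T(10)=-37344, T(11)=-38783, T(12)=-549, T(13)=149168, T(14)=564402, T(15)=1545685, T(16)=3625149; answer 3625149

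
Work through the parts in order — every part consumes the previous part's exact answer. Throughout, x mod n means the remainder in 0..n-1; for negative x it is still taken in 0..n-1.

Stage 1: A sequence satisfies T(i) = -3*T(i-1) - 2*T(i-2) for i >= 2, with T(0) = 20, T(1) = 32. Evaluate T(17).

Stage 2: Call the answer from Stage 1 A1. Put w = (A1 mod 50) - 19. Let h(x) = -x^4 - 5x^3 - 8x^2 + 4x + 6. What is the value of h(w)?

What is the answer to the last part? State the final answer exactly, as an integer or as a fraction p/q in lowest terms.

Stage 1: T(2) = -3*(32) - 2*(20) = -136; iterating: T(2)=-136, T(3)=344, T(4)=-760, T(5)=1592, T(6)=-3256, T(7)=6584, T(8)=-13240, T(9)=26552, T(10)=-53176, T(11)=106424, T(12)=-212920, T(13)=425912, T(14)=-851896, T(15)=1703864, T(16)=-3407800, T(17)=6815672; answer 6815672
Stage 2: A1 = 6815672; w = 3; -1*(3)^4 - 5*(3)^3 - 8*(3)^2 + 4*(3)^1 + 6 = (-81) + (-135) + (-72) + (12) + (6) = -270; answer -270

-270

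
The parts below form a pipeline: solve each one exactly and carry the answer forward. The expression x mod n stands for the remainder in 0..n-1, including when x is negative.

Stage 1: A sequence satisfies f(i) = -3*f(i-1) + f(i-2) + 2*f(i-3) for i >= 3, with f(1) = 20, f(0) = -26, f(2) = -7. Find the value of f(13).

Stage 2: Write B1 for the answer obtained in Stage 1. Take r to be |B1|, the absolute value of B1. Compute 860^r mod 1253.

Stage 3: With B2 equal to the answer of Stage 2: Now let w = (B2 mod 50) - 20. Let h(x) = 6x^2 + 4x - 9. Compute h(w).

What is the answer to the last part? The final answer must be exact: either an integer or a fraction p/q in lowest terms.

2233

Stage 1: f(3) = -3*(-7) + 1*(20) + 2*(-26) = -11; iterating: f(3)=-11, f(4)=66, f(5)=-223, f(6)=713, f(7)=-2230, f(8)=6957, f(9)=-21675, f(10)=67522, f(11)=-210327, f(12)=655153, f(13)=-2040742; answer -2040742
Stage 2: B1 = -2040742; r = 2040742; squarings mod 1253: 860^1=860, 860^2=330, 860^4=1142, 860^8=1044, 860^16=1079, 860^32=204, 860^64=267, 860^128=1121, 860^256=1135, 860^512=141, 860^1024=1086, 860^2048=323, 860^4096=330, 860^8192=1142, 860^16384=1044, 860^32768=1079, 860^65536=204, 860^131072=267, 860^262144=1121, 860^524288=1135, 860^1048576=141; 860^2040742 = 860^2 * 860^4 * 860^32 * 860^128 * 860^256 * 860^512 * 860^8192 * 860^65536 * 860^131072 * 860^262144 * 860^524288 * 860^1048576 = 239 (mod 1253); answer 239
Stage 3: B2 = 239; w = 19; 6*(19)^2 + 4*(19)^1 - 9 = (2166) + (76) + (-9) = 2233; answer 2233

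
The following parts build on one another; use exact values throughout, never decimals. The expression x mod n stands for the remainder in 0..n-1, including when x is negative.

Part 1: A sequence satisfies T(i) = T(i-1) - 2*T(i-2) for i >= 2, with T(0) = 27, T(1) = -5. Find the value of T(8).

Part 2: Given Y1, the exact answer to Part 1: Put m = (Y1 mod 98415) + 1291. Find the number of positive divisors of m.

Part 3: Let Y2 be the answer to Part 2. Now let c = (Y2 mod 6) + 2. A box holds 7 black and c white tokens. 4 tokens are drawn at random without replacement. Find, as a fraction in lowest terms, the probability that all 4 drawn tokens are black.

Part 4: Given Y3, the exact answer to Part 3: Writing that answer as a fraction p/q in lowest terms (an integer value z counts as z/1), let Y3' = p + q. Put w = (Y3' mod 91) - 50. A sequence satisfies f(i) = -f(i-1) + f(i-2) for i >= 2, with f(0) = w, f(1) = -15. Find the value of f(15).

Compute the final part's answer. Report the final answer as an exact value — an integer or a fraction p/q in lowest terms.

Part 1: T(2) = 1*(-5) - 2*(27) = -59; iterating: T(2)=-59, T(3)=-49, T(4)=69, T(5)=167, T(6)=29, T(7)=-305, T(8)=-363; answer -363
Part 2: Y1 = -363; m = 99343; 99343 = 41 * 2423; number of divisors = (1+1) * (1+1) = 4; answer 4
Part 3: Y2 = 4; c = 6; total draws C(13,4) = 715; favorable C(7,4) = 35; P = 7/143; answer 7/143
Part 4: Y3 = 7/143; threaded value p + q = 150; w = 9; f(2) = -1*(-15) + 1*(9) = 24; iterating: f(2)=24, f(3)=-39, f(4)=63, f(5)=-102, f(6)=165, f(7)=-267, f(8)=432, f(9)=-699, f(10)=1131, f(11)=-1830, f(12)=2961, f(13)=-4791, f(14)=7752, f(15)=-12543; answer -12543

-12543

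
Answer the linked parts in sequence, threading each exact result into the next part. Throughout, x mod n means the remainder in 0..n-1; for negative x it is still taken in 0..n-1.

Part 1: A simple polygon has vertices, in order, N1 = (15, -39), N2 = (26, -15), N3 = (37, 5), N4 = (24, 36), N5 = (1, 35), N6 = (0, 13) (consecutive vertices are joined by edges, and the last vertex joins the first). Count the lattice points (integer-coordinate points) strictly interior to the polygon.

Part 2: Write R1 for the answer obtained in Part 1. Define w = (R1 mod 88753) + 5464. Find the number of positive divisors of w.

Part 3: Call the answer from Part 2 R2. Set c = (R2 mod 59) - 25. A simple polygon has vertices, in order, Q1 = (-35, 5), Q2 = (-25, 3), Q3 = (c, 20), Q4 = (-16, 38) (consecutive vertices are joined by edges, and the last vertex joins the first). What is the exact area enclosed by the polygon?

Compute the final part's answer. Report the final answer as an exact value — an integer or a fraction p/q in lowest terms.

Part 1: cross terms: (15*-15 - 26*-39)=789, (26*5 - 37*-15)=685, (37*36 - 24*5)=1212, (24*35 - 1*36)=804, (1*13 - 0*35)=13, (0*-39 - 15*13)=-195; twice the area = |3308| = 3308; area = 1654; boundary points = 1 + 1 + 1 + 1 + 1 + 1 = 6; strictly interior points = area - boundary/2 + 1 = 1652; answer 1652
Part 2: R1 = 1652; w = 7116; 7116 = 2^2 * 3 * 593; number of divisors = (2+1) * (1+1) * (1+1) = 12; answer 12
Part 3: R2 = 12; c = -13; cross terms: (-35*3 - -25*5)=20, (-25*20 - -13*3)=-461, (-13*38 - -16*20)=-174, (-16*5 - -35*38)=1250; twice the area = |635| = 635; area = 635/2; answer 635/2

635/2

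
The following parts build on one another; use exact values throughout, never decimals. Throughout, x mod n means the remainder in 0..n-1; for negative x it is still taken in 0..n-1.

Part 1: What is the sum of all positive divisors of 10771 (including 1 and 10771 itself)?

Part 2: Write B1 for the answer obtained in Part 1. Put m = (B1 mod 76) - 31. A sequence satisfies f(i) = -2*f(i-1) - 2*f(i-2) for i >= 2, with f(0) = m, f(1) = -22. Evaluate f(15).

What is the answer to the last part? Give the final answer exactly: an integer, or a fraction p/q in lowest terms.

Part 1: 10771 is prime, so its only divisors are 1 and 10771; sigma = 1 + 10771 = 10772; answer 10772
Part 2: B1 = 10772; m = 25; f(2) = -2*(-22) - 2*(25) = -6; iterating: f(2)=-6, f(3)=56, f(4)=-100, f(5)=88, f(6)=24, f(7)=-224, f(8)=400, f(9)=-352, f(10)=-96, f(11)=896, f(12)=-1600, f(13)=1408, f(14)=384, f(15)=-3584; answer -3584

-3584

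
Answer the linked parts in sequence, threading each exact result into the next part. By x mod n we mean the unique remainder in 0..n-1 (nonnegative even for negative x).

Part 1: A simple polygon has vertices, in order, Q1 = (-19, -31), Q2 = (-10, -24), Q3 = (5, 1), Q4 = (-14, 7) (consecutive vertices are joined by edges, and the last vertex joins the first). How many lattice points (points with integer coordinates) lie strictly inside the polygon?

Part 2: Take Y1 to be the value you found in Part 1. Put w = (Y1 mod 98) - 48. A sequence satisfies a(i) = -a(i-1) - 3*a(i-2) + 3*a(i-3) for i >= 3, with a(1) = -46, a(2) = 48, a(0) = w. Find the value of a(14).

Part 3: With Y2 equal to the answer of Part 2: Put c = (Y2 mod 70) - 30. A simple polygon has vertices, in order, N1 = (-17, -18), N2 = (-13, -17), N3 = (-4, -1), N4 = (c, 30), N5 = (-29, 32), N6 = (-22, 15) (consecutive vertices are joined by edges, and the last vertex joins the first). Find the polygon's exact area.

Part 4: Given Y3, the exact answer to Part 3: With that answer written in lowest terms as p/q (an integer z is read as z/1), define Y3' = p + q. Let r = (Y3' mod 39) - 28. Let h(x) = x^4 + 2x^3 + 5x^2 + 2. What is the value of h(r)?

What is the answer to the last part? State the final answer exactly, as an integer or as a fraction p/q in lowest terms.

466

Part 1: cross terms: (-19*-24 - -10*-31)=146, (-10*1 - 5*-24)=110, (5*7 - -14*1)=49, (-14*-31 - -19*7)=567; twice the area = |872| = 872; area = 436; boundary points = 1 + 5 + 1 + 1 = 8; strictly interior points = area - boundary/2 + 1 = 433; answer 433
Part 2: Y1 = 433; w = -7; a(3) = -1*(48) - 3*(-46) + 3*(-7) = 69; iterating: a(3)=69, a(4)=-351, a(5)=288, a(6)=972, a(7)=-2889, a(8)=837, a(9)=10746, a(10)=-21924, a(11)=-7803, a(12)=105813, a(13)=-148176, a(14)=-192672; answer -192672
Part 3: Y2 = -192672; c = 8; cross terms: (-17*-17 - -13*-18)=55, (-13*-1 - -4*-17)=-55, (-4*30 - 8*-1)=-112, (8*32 - -29*30)=1126, (-29*15 - -22*32)=269, (-22*-18 - -17*15)=651; twice the area = |1934| = 1934; area = 967; answer 967
Part 4: Y3 = 967; threaded value p + q = 968; r = 4; 1*(4)^4 + 2*(4)^3 + 5*(4)^2 + 2 = (256) + (128) + (80) + (2) = 466; answer 466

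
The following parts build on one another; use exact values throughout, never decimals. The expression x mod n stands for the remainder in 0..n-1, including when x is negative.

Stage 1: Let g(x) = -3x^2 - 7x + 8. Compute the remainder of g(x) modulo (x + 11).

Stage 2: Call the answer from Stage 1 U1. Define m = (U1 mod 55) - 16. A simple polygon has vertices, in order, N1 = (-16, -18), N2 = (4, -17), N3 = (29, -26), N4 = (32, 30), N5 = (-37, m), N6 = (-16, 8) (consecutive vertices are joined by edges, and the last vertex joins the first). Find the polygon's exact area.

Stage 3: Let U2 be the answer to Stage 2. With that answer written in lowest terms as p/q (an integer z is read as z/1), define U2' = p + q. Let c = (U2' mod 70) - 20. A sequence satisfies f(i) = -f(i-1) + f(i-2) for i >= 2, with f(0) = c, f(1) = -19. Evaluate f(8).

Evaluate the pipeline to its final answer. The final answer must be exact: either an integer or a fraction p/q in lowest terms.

204

Stage 1: remainder = value at the root: -3*(-11)^2 - 7*(-11)^1 + 8 = (-363) + (77) + (8) = -278; answer -278
Stage 2: U1 = -278; m = 36; cross terms: (-16*-17 - 4*-18)=344, (4*-26 - 29*-17)=389, (29*30 - 32*-26)=1702, (32*36 - -37*30)=2262, (-37*8 - -16*36)=280, (-16*-18 - -16*8)=416; twice the area = |5393| = 5393; area = 5393/2; answer 5393/2
Stage 3: U2 = 5393/2; threaded value p + q = 5395; c = -15; f(2) = -1*(-19) + 1*(-15) = 4; iterating: f(2)=4, f(3)=-23, f(4)=27, f(5)=-50, f(6)=77, f(7)=-127, f(8)=204; answer 204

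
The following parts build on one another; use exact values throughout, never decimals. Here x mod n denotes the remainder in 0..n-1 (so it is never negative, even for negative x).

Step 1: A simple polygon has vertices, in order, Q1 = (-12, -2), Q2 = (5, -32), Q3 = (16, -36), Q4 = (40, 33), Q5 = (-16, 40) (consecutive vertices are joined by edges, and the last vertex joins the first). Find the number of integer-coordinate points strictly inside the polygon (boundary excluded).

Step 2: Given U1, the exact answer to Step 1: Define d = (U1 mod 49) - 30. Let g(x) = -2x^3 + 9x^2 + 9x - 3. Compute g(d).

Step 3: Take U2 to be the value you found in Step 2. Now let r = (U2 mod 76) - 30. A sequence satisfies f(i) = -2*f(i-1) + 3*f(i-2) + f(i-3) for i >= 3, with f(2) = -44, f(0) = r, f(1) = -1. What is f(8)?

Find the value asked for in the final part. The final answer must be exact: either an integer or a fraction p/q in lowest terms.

-23801

Step 1: cross terms: (-12*-32 - 5*-2)=394, (5*-36 - 16*-32)=332, (16*33 - 40*-36)=1968, (40*40 - -16*33)=2128, (-16*-2 - -12*40)=512; twice the area = |5334| = 5334; area = 2667; boundary points = 1 + 1 + 3 + 7 + 2 = 14; strictly interior points = area - boundary/2 + 1 = 2661; answer 2661
Step 2: U1 = 2661; d = -15; -2*(-15)^3 + 9*(-15)^2 + 9*(-15)^1 - 3 = (6750) + (2025) + (-135) + (-3) = 8637; answer 8637
Step 3: U2 = 8637; r = 19; f(3) = -2*(-44) + 3*(-1) + 1*(19) = 104; iterating: f(3)=104, f(4)=-341, f(5)=950, f(6)=-2819, f(7)=8147, f(8)=-23801; answer -23801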